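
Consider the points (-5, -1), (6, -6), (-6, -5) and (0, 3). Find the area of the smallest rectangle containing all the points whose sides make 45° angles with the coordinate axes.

112

In coordinates u = x + y, v = x − y the rectangle is axis-aligned; the map (x,y)→(u,v) scales areas by 2.
u-values: -6, 0, -11, 3; range = 3 − (-11) = 14.
v-values: -4, 12, -1, -3; range = 12 − (-4) = 16.
Area = (14 × 16) / 2 = 112.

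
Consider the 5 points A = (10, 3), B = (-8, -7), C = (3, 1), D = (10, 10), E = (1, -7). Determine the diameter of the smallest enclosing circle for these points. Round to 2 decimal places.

24.76

The minimum enclosing circle of a finite set is fixed by two of the points (as a diameter) or three (as a circumcircle).
The farthest pair is B–D with squared distance 613. The circle on this segment as diameter has centre (1, 1.5) and r² = 613/4 = 153.25.
Check A: distance² to centre = 83.25 ≤ 153.25, so it lies inside.
All remaining points lie in this disk, and no smaller disk contains both endpoints, so this is the minimum enclosing circle.
Diameter = 2r = 2√(153.25) ≈ 24.76.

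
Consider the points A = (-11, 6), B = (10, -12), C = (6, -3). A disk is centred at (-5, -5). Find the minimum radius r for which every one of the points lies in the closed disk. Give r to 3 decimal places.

The required radius is the distance from (-5, -5) to the farthest point.
Squared distances: 157, 274, 125.
Maximum is 274, attained at B.
r = √274 ≈ 16.553.

16.553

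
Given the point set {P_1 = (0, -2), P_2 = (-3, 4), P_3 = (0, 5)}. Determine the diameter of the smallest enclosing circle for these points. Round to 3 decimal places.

Side lengths²: P_1P_2² = 45, P_1P_3² = 49, P_2P_3² = 10.
Since P_1P_3² = 49 < 45 + 10 = 55, the triangle is acute, so the smallest enclosing circle is the circumcircle.
Circumcentre = (-0.5, 1.5), r² = 12.5.
Diameter = 2r = 2√(12.5) ≈ 7.071.

7.071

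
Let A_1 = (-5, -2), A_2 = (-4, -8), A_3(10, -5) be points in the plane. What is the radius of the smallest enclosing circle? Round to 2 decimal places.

Side lengths²: A_1A_2² = 37, A_1A_3² = 234, A_2A_3² = 205.
Since A_1A_3² = 234 < 205 + 37 = 242, the triangle is acute, so the smallest enclosing circle is the circumcircle.
Circumcentre = (141/58, -223/58), r² = 98605/1682.
r = √(98605/1682) ≈ 7.66.

7.66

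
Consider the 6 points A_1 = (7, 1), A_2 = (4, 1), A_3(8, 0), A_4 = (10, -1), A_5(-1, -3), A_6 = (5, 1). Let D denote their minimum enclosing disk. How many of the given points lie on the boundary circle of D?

The farthest pair is A_4–A_5 with squared distance 125. The circle on this segment as diameter has centre (4.5, -2) and r² = 125/4 = 31.25.
Check A_1: distance² to centre = 15.25 ≤ 31.25, so it lies inside.
All remaining points lie in this disk, and no smaller disk contains both endpoints, so this is the minimum enclosing circle.
The points at distance exactly r from the centre are A_4, A_5 — 2 points.

2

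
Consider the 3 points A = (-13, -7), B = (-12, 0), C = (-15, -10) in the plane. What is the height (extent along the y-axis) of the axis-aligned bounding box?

10

max y = 0, min y = -10, so height = 10.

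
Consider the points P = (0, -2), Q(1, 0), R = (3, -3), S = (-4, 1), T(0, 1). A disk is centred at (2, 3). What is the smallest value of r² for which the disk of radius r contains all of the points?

The required radius is the distance from (2, 3) to the farthest point.
Squared distances: 29, 10, 37, 40, 8.
Maximum is 40, attained at S.

40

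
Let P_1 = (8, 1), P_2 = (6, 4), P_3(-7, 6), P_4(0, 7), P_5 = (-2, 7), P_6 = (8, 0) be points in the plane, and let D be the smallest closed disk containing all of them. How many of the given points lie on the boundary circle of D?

2

By Welzl's lemma the MEC is supported by two points (diametrically opposite) or three points (on a circumcircle).
The farthest pair is P_3–P_6 with squared distance 261. The circle on this segment as diameter has centre (0.5, 3) and r² = 261/4 = 65.25.
Check P_1: distance² to centre = 60.25 ≤ 65.25, so it lies inside.
All remaining points lie in this disk, and no smaller disk contains both endpoints, so this is the minimum enclosing circle.
The points at distance exactly r from the centre are P_3, P_6 — 2 points.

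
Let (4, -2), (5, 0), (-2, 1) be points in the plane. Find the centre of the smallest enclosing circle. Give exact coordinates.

(1.5, 0.5)

Call the three points A, B, C in the order given.
Side lengths²: AB² = 5, AC² = 45, BC² = 50.
Since BC² = 50 ≥ 45 + 5 = 50, the angle opposite BC is not acute, so the smallest enclosing circle has BC as diameter.
Centre = midpoint of BC = (1.5, 0.5), r² = 50/4 = 12.5.
Centre = (1.5, 0.5).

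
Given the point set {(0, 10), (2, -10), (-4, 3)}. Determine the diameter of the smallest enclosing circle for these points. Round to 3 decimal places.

20.100

Call the three points A, B, C in the order given.
Side lengths²: AB² = 404, AC² = 65, BC² = 205.
Since AB² = 404 ≥ 205 + 65 = 270, the angle opposite AB is not acute, so the smallest enclosing circle has AB as diameter.
Centre = midpoint of AB = (1, 0), r² = 404/4 = 101.
Diameter = 2r = 2√101 ≈ 20.100.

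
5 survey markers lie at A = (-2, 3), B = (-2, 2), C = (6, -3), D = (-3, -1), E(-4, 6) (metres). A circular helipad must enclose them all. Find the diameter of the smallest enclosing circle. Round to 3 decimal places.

By Welzl's lemma the MEC is supported by two points (diametrically opposite) or three points (on a circumcircle).
The farthest pair is C–E with squared distance 181. The circle on this segment as diameter has centre (1, 1.5) and r² = 181/4 = 45.25.
Check A: distance² to centre = 11.25 ≤ 45.25, so it lies inside.
All remaining points lie in this disk, and no smaller disk contains both endpoints, so this is the minimum enclosing circle.
Diameter = 2r = 2√(45.25) ≈ 13.454.

13.454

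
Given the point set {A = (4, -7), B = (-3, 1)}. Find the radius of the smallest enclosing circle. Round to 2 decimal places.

5.32

The smallest circle enclosing two points has them as diameter endpoints.
Centre = midpoint = (0.5, -3); r² = |AB|²/4 = 113/4 = 28.25.
r = √(28.25) ≈ 5.32.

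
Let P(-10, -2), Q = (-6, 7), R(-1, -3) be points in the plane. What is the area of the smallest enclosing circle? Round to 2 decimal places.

Side lengths²: PQ² = 97, PR² = 82, QR² = 125.
Since QR² = 125 < 97 + 82 = 179, the triangle is acute, so the smallest enclosing circle is the circumcircle.
Circumcentre = (-173/34, 41/34), r² = 19885/578.
Area = π·r² = π·19885/578 ≈ 108.08.

108.08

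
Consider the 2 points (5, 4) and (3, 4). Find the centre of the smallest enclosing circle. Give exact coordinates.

The smallest circle enclosing two points has them as diameter endpoints.
Centre = midpoint = (4, 4); r² = |(5, 4)−(3, 4)|²/4 = 4/4 = 1.
Centre = (4, 4).

(4, 4)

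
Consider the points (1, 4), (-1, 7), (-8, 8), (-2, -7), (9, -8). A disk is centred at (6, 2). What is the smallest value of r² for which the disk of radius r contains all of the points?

The required radius is the distance from (6, 2) to the farthest point.
Squared distances: 29, 74, 232, 145, 109.
Maximum is 232, attained at (-8, 8).

232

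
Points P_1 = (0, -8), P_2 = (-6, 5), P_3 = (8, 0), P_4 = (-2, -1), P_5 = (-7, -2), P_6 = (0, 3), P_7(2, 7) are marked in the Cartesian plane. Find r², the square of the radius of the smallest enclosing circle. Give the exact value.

By Welzl's lemma the MEC is supported by two points (diametrically opposite) or three points (on a circumcircle).
The minimum enclosing circle is determined by three boundary points: P_1, P_2, P_3.
Their circumcentre is (3/38, -3/38) with r² = 45305/722.
The farthest remaining point P_5 is at distance² 38845/722 ≤ 45305/722.

45305/722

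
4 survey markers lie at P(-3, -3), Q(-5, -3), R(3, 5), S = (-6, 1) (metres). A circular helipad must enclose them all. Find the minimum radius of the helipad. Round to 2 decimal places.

The minimum enclosing circle of a finite set is fixed by two of the points (as a diameter) or three (as a circumcircle).
The farthest pair is Q–R with squared distance 128. The circle on this segment as diameter has centre (-1, 1) and r² = 128/4 = 32.
Check P: distance² to centre = 20 ≤ 32, so it lies inside.
All remaining points lie in this disk, and no smaller disk contains both endpoints, so this is the minimum enclosing circle.
r = √32 ≈ 5.66.

5.66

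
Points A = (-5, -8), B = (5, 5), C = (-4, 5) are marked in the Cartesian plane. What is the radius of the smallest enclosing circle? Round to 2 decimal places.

8.20

Side lengths²: AB² = 269, AC² = 170, BC² = 81.
Since AB² = 269 ≥ 170 + 81 = 251, the angle opposite AB is not acute, so the smallest enclosing circle has AB as diameter.
Centre = midpoint of AB = (0, -1.5), r² = 269/4 = 67.25.
r = √(67.25) ≈ 8.20.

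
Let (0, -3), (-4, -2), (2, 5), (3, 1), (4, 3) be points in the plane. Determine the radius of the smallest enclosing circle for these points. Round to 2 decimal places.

4.73

By Welzl's lemma the MEC is supported by two points (diametrically opposite) or three points (on a circumcircle).
The minimum enclosing circle is determined by three boundary points: (-4, -2), (2, 5), (4, 3).
Their circumcentre is (-5/26, 21/26) with r² = 7565/338.
The farthest remaining point (0, -3) is at distance² 4913/338 ≤ 7565/338.
r = √(7565/338) ≈ 4.73.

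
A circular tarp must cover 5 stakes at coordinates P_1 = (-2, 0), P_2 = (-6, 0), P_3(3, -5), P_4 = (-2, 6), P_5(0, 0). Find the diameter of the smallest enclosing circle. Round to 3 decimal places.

By Welzl's lemma the MEC is supported by two points (diametrically opposite) or three points (on a circumcircle).
The minimum enclosing circle is determined by three boundary points: P_2, P_3, P_4.
Their circumcentre is (2/37, 11/37) with r² = 50297/1369.
The farthest remaining point P_1 is at distance² 5897/1369 ≤ 50297/1369.
Diameter = 2r = 2√(50297/1369) ≈ 12.123.

12.123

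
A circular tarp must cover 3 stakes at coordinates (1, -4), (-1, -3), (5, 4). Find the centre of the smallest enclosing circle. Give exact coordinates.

Call the three points A, B, C in the order given.
Side lengths²: AB² = 5, AC² = 80, BC² = 85.
Since BC² = 85 ≥ 80 + 5 = 85, the angle opposite BC is not acute, so the smallest enclosing circle has BC as diameter.
Centre = midpoint of BC = (2, 0.5), r² = 85/4 = 21.25.
Centre = (2, 0.5).

(2, 0.5)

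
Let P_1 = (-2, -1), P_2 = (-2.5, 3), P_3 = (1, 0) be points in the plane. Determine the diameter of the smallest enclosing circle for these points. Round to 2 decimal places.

4.70

Side lengths²: P_1P_2² = 16.25, P_1P_3² = 10, P_2P_3² = 21.25.
Since P_2P_3² = 21.25 < 16.25 + 10 = 26.25, the triangle is acute, so the smallest enclosing circle is the circumcircle.
Circumcentre = (-1.05, 1.15), r² = 5.525.
Diameter = 2r = 2√(5.525) ≈ 4.70.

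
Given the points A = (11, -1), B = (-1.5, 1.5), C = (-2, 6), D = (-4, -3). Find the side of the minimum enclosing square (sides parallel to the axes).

The bounding box has width 15 and height 9.
An axis-aligned square enclosing the set must have side ≥ max(width, height).
So the minimum side is max(15, 9) = 15.

15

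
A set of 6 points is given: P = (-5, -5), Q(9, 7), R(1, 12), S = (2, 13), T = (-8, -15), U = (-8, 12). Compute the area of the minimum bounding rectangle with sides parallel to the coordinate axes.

x ranges over [-8, 9], width 17.
y ranges over [-15, 13], height 28.
Area = 17 × 28 = 476.

476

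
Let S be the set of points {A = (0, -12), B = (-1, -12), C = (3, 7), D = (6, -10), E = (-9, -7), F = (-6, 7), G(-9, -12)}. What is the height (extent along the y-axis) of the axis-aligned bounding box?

19

max y = 7, min y = -12, so height = 19.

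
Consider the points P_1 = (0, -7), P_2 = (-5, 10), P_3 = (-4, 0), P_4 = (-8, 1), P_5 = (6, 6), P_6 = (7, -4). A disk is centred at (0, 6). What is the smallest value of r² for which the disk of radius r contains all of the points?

The required radius is the distance from (0, 6) to the farthest point.
Squared distances: 169, 41, 52, 89, 36, 149.
Maximum is 169, attained at P_1.

169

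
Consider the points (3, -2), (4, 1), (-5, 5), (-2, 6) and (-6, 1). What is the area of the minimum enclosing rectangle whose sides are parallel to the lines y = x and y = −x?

In coordinates u = x + y, v = x − y the rectangle is axis-aligned; the map (x,y)→(u,v) scales areas by 2.
u-values: 1, 5, 0, 4, -5; range = 5 − (-5) = 10.
v-values: 5, 3, -10, -8, -7; range = 5 − (-10) = 15.
Area = (10 × 15) / 2 = 75.

75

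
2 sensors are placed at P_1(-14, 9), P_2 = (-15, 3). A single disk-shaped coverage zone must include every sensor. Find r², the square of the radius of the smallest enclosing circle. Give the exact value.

9.25

The smallest circle enclosing two points has them as diameter endpoints.
Centre = midpoint = (-14.5, 6); r² = |P_1P_2|²/4 = 37/4 = 9.25.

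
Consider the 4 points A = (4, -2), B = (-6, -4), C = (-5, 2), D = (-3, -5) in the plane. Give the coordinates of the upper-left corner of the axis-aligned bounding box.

x-range [-6, 4], y-range [-5, 2].
The upper-left corner is (-6, 2).

(-6, 2)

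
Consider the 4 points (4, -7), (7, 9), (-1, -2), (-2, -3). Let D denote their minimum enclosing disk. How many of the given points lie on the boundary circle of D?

The minimum enclosing circle is determined by three boundary points: (4, -7), (7, 9), (-2, -3).
Their circumcentre is (91/18, 13/12) with r² = 86125/1296.
The farthest remaining point (-1, -2) is at distance² 59845/1296 ≤ 86125/1296.
The points at distance exactly r from the centre are (4, -7), (7, 9), (-2, -3) — 3 points.

3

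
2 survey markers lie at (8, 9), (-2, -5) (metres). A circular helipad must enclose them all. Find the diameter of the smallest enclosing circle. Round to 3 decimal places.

The smallest circle enclosing two points has them as diameter endpoints.
Centre = midpoint = (3, 2); r² = |(8, 9)−(-2, -5)|²/4 = 296/4 = 74.
Diameter = 2r = 2√74 ≈ 17.205.

17.205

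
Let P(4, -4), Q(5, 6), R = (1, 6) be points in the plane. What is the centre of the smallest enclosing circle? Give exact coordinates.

Side lengths²: PQ² = 101, PR² = 109, QR² = 16.
Since PR² = 109 < 101 + 16 = 117, the triangle is acute, so the smallest enclosing circle is the circumcircle.
Circumcentre = (3, 1.15), r² = 27.5225.
Centre = (3, 1.15).

(3, 1.15)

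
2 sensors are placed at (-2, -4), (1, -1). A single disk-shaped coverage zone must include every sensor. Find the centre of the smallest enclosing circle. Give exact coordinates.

The smallest circle enclosing two points has them as diameter endpoints.
Centre = midpoint = (-0.5, -2.5); r² = |(-2, -4)−(1, -1)|²/4 = 18/4 = 4.5.
Centre = (-0.5, -2.5).

(-0.5, -2.5)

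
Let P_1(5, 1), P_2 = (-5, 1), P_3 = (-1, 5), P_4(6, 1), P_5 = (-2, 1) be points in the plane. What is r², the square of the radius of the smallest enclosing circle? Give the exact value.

By Welzl's lemma the MEC is supported by two points (diametrically opposite) or three points (on a circumcircle).
The farthest pair is P_2–P_4 with squared distance 121. The circle on this segment as diameter has centre (0.5, 1) and r² = 121/4 = 30.25.
Check P_1: distance² to centre = 20.25 ≤ 30.25, so it lies inside.
All remaining points lie in this disk, and no smaller disk contains both endpoints, so this is the minimum enclosing circle.

30.25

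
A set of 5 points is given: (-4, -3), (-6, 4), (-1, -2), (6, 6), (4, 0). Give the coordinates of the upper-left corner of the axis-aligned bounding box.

x-range [-6, 6], y-range [-3, 6].
The upper-left corner is (-6, 6).

(-6, 6)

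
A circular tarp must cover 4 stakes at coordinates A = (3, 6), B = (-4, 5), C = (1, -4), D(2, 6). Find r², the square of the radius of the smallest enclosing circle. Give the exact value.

By Welzl's lemma the MEC is supported by two points (diametrically opposite) or three points (on a circumcircle).
The minimum enclosing circle is determined by three boundary points: A, B, C.
Their circumcentre is (3/34, 47/34) with r² = 17225/578.
The farthest remaining point D is at distance² 14437/578 ≤ 17225/578.

17225/578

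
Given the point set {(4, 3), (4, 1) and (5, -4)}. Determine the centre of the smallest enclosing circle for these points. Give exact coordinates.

(4.5, -0.5)

Call the three points A, B, C in the order given.
Side lengths²: AB² = 4, AC² = 50, BC² = 26.
Since AC² = 50 ≥ 26 + 4 = 30, the angle opposite AC is not acute, so the smallest enclosing circle has AC as diameter.
Centre = midpoint of AC = (4.5, -0.5), r² = 50/4 = 12.5.
Centre = (4.5, -0.5).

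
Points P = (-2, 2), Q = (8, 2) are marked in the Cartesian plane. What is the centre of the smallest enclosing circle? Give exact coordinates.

The smallest circle enclosing two points has them as diameter endpoints.
Centre = midpoint = (3, 2); r² = |PQ|²/4 = 100/4 = 25.
Centre = (3, 2).

(3, 2)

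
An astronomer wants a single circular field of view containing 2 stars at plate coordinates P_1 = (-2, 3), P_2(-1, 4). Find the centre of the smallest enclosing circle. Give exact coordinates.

(-1.5, 3.5)

The smallest circle enclosing two points has them as diameter endpoints.
Centre = midpoint = (-1.5, 3.5); r² = |P_1P_2|²/4 = 2/4 = 0.5.
Centre = (-1.5, 3.5).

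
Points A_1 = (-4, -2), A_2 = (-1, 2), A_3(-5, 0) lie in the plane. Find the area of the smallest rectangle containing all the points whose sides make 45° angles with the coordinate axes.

10.5

In coordinates u = x + y, v = x − y the rectangle is axis-aligned; the map (x,y)→(u,v) scales areas by 2.
u-values: -6, 1, -5; range = 1 − (-6) = 7.
v-values: -2, -3, -5; range = -2 − (-5) = 3.
Area = (7 × 3) / 2 = 10.5.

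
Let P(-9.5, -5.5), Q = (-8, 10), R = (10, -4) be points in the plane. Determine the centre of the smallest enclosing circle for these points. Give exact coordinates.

Side lengths²: PQ² = 242.5, PR² = 382.5, QR² = 520.
Since QR² = 520 < 382.5 + 242.5 = 625, the triangle is acute, so the smallest enclosing circle is the circumcircle.
Circumcentre = (-0.225, 1.425), r² = 133.98125.
Centre = (-0.225, 1.425).

(-0.225, 1.425)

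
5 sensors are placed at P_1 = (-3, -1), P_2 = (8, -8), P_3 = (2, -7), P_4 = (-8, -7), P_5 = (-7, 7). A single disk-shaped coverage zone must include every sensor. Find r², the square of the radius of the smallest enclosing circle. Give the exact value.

By Welzl's lemma the MEC is supported by two points (diametrically opposite) or three points (on a circumcircle).
The minimum enclosing circle is determined by three boundary points: P_2, P_4, P_5.
Their circumcentre is (13/30, -17/30) with r² = 50629/450.
The farthest remaining point P_3 is at distance² 19729/450 ≤ 50629/450.

50629/450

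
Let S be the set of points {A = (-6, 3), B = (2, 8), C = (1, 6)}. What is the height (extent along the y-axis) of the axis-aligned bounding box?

5

max y = 8, min y = 3, so height = 5.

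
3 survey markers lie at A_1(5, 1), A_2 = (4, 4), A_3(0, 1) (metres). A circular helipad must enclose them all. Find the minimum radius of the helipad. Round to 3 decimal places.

2.635

Side lengths²: A_1A_2² = 10, A_1A_3² = 25, A_2A_3² = 25.
Since A_2A_3² = 25 < 25 + 10 = 35, the triangle is acute, so the smallest enclosing circle is the circumcircle.
Circumcentre = (2.5, 11/6), r² = 125/18.
r = √(125/18) ≈ 2.635.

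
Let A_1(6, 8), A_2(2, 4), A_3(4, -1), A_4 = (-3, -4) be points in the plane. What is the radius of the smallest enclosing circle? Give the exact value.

7.5

By Welzl's lemma the MEC is supported by two points (diametrically opposite) or three points (on a circumcircle).
The farthest pair is A_1–A_4 with squared distance 225. The circle on this segment as diameter has centre (1.5, 2) and r² = 225/4 = 56.25.
Check A_2: distance² to centre = 4.25 ≤ 56.25, so it lies inside.
All remaining points lie in this disk, and no smaller disk contains both endpoints, so this is the minimum enclosing circle.
r = √(56.25) = 7.5.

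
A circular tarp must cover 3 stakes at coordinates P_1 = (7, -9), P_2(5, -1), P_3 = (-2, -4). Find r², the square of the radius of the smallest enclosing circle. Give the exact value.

26129/961

Side lengths²: P_1P_2² = 68, P_1P_3² = 106, P_2P_3² = 58.
Since P_1P_3² = 106 < 68 + 58 = 126, the triangle is acute, so the smallest enclosing circle is the circumcircle.
Circumcentre = (90/31, -179/31), r² = 26129/961.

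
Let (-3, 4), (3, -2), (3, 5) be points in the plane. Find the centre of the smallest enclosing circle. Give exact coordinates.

Call the three points A, B, C in the order given.
Side lengths²: AB² = 72, AC² = 37, BC² = 49.
Since AB² = 72 < 49 + 37 = 86, the triangle is acute, so the smallest enclosing circle is the circumcircle.
Circumcentre = (0.5, 1.5), r² = 18.5.
Centre = (0.5, 1.5).

(0.5, 1.5)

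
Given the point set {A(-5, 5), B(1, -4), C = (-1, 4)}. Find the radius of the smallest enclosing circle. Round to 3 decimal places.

Side lengths²: AB² = 117, AC² = 17, BC² = 68.
Since AB² = 117 ≥ 68 + 17 = 85, the angle opposite AB is not acute, so the smallest enclosing circle has AB as diameter.
Centre = midpoint of AB = (-2, 0.5), r² = 117/4 = 29.25.
r = √(29.25) ≈ 5.408.

5.408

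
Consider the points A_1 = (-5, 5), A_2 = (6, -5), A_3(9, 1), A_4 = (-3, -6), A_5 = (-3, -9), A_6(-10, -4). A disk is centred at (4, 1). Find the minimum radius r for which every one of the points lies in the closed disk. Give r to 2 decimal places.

The required radius is the distance from (4, 1) to the farthest point.
Squared distances: 97, 40, 25, 98, 149, 221.
Maximum is 221, attained at A_6.
r = √221 ≈ 14.87.

14.87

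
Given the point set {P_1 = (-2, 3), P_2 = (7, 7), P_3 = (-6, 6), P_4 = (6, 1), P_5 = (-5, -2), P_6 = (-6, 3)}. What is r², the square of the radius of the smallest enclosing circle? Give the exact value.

A smallest enclosing disk is always determined by at most three of the input points on its boundary.
The minimum enclosing circle is determined by three boundary points: P_2, P_3, P_5.
Their circumcentre is (11/14, 39/14) with r² = 5525/98.
The farthest remaining point P_6 is at distance² 4517/98 ≤ 5525/98.

5525/98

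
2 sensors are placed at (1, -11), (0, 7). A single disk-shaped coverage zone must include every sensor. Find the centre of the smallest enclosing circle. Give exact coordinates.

(0.5, -2)

The smallest circle enclosing two points has them as diameter endpoints.
Centre = midpoint = (0.5, -2); r² = |(1, -11)−(0, 7)|²/4 = 325/4 = 81.25.
Centre = (0.5, -2).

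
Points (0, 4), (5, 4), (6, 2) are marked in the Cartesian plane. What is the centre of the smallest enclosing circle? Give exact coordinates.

Call the three points A, B, C in the order given.
Side lengths²: AB² = 25, AC² = 40, BC² = 5.
Since AC² = 40 ≥ 25 + 5 = 30, the angle opposite AC is not acute, so the smallest enclosing circle has AC as diameter.
Centre = midpoint of AC = (3, 3), r² = 40/4 = 10.
Centre = (3, 3).

(3, 3)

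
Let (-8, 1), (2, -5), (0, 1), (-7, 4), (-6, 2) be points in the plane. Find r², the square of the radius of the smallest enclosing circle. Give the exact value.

By Welzl's lemma the MEC is supported by two points (diametrically opposite) or three points (on a circumcircle).
The farthest pair is (2, -5)–(-7, 4) with squared distance 162. The circle on this segment as diameter has centre (-2.5, -0.5) and r² = 162/4 = 40.5.
Check (-8, 1): distance² to centre = 32.5 ≤ 40.5, so it lies inside.
All remaining points lie in this disk, and no smaller disk contains both endpoints, so this is the minimum enclosing circle.

40.5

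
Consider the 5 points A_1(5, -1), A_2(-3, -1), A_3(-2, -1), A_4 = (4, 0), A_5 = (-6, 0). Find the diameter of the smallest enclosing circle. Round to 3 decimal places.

The minimum enclosing circle of a finite set is fixed by two of the points (as a diameter) or three (as a circumcircle).
The farthest pair is A_1–A_5 with squared distance 122. The circle on this segment as diameter has centre (-0.5, -0.5) and r² = 122/4 = 30.5.
Check A_2: distance² to centre = 6.5 ≤ 30.5, so it lies inside.
All remaining points lie in this disk, and no smaller disk contains both endpoints, so this is the minimum enclosing circle.
Diameter = 2r = 2√(30.5) ≈ 11.045.

11.045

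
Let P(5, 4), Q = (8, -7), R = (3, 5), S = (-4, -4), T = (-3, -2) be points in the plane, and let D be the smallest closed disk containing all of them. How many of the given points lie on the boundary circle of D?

3

The minimum enclosing circle of a finite set is fixed by two of the points (as a diameter) or three (as a circumcircle).
The minimum enclosing circle is determined by three boundary points: Q, R, S.
Their circumcentre is (245/86, -181/86) with r² = 186745/3698.
The farthest remaining point P is at distance² 154925/3698 ≤ 186745/3698.
The points at distance exactly r from the centre are Q, R, S — 3 points.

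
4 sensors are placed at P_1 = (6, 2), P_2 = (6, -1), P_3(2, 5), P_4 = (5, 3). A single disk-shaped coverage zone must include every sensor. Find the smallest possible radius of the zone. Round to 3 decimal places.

3.606

A smallest enclosing disk is always determined by at most three of the input points on its boundary.
The farthest pair is P_2–P_3 with squared distance 52. The circle on this segment as diameter has centre (4, 2) and r² = 52/4 = 13.
Check P_1: distance² to centre = 4 ≤ 13, so it lies inside.
All remaining points lie in this disk, and no smaller disk contains both endpoints, so this is the minimum enclosing circle.
r = √13 ≈ 3.606.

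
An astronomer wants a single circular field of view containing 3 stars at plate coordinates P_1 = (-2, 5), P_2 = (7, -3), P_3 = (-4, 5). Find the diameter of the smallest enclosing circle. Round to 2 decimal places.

Side lengths²: P_1P_2² = 145, P_1P_3² = 4, P_2P_3² = 185.
Since P_2P_3² = 185 ≥ 145 + 4 = 149, the angle opposite P_2P_3 is not acute, so the smallest enclosing circle has P_2P_3 as diameter.
Centre = midpoint of P_2P_3 = (1.5, 1), r² = 185/4 = 46.25.
Diameter = 2r = 2√(46.25) ≈ 13.60.

13.60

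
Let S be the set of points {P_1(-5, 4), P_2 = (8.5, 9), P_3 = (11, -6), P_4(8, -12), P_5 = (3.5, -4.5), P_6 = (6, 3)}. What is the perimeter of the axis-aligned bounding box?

Width = max x − min x = 11 − (-5) = 16.
Height = max y − min y = 9 − (-12) = 21.
Perimeter = 2(16 + 21) = 74.

74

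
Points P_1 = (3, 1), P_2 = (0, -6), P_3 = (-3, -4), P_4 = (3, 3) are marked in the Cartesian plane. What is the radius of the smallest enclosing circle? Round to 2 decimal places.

4.78

By Welzl's lemma the MEC is supported by two points (diametrically opposite) or three points (on a circumcircle).
The minimum enclosing circle is determined by three boundary points: P_2, P_3, P_4.
Their circumcentre is (21/22, -29/22) with r² = 5525/242.
The farthest remaining point P_1 is at distance² 2313/242 ≤ 5525/242.
r = √(5525/242) ≈ 4.78.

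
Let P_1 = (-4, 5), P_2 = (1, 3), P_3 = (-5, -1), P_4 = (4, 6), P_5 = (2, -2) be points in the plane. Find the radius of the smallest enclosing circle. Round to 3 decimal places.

5.701

By Welzl's lemma the MEC is supported by two points (diametrically opposite) or three points (on a circumcircle).
The farthest pair is P_3–P_4 with squared distance 130. The circle on this segment as diameter has centre (-0.5, 2.5) and r² = 130/4 = 32.5.
Check P_1: distance² to centre = 18.5 ≤ 32.5, so it lies inside.
All remaining points lie in this disk, and no smaller disk contains both endpoints, so this is the minimum enclosing circle.
r = √(32.5) ≈ 5.701.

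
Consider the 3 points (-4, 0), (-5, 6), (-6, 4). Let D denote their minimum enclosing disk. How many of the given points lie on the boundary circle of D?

Call the three points A, B, C in the order given.
Side lengths²: AB² = 37, AC² = 20, BC² = 5.
Since AB² = 37 ≥ 20 + 5 = 25, the angle opposite AB is not acute, so the smallest enclosing circle has AB as diameter.
Centre = midpoint of AB = (-4.5, 3), r² = 37/4 = 9.25.
The points at distance exactly r from the centre are (-4, 0), (-5, 6) — 2 points.

2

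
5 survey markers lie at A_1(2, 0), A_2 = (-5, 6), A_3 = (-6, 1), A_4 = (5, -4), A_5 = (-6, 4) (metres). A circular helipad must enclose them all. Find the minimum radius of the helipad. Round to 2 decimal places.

7.07

A smallest enclosing disk is always determined by at most three of the input points on its boundary.
The farthest pair is A_2–A_4 with squared distance 200. The circle on this segment as diameter has centre (0, 1) and r² = 200/4 = 50.
Check A_1: distance² to centre = 5 ≤ 50, so it lies inside.
All remaining points lie in this disk, and no smaller disk contains both endpoints, so this is the minimum enclosing circle.
r = √50 ≈ 7.07.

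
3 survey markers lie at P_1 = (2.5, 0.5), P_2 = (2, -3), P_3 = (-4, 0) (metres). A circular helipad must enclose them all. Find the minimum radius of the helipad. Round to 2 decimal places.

Side lengths²: P_1P_2² = 12.5, P_1P_3² = 42.5, P_2P_3² = 45.
Since P_2P_3² = 45 < 42.5 + 12.5 = 55, the triangle is acute, so the smallest enclosing circle is the circumcircle.
Circumcentre = (-2/3, -5/6), r² = 425/36.
r = √(425/36) ≈ 3.44.

3.44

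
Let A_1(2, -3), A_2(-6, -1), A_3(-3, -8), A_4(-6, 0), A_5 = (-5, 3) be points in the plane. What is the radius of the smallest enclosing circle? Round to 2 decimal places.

5.61

By Welzl's lemma the MEC is supported by two points (diametrically opposite) or three points (on a circumcircle).
The minimum enclosing circle is determined by three boundary points: A_1, A_3, A_5.
Their circumcentre is (-93/26, -63/26) with r² = 10625/338.
The farthest remaining point A_4 is at distance² 3969/338 ≤ 10625/338.
r = √(10625/338) ≈ 5.61.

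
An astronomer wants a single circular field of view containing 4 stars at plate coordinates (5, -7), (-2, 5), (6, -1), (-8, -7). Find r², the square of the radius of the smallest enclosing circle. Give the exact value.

60.3125

By Welzl's lemma the MEC is supported by two points (diametrically opposite) or three points (on a circumcircle).
The minimum enclosing circle is determined by three boundary points: (5, -7), (-2, 5), (-8, -7).
Their circumcentre is (-1.5, -2.75) with r² = 60.3125.
The farthest remaining point (6, -1) is at distance² 59.3125 ≤ 60.3125.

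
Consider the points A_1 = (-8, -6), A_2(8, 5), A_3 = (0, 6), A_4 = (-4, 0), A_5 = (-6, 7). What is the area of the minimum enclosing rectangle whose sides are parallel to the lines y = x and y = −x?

216

In coordinates u = x + y, v = x − y the rectangle is axis-aligned; the map (x,y)→(u,v) scales areas by 2.
u-values: -14, 13, 6, -4, 1; range = 13 − (-14) = 27.
v-values: -2, 3, -6, -4, -13; range = 3 − (-13) = 16.
Area = (27 × 16) / 2 = 216.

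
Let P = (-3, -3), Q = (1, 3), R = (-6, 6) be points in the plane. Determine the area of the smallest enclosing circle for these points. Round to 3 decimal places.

73.110

Side lengths²: PQ² = 52, PR² = 90, QR² = 58.
Since PR² = 90 < 58 + 52 = 110, the triangle is acute, so the smallest enclosing circle is the circumcircle.
Circumcentre = (-11/3, 16/9), r² = 1885/81.
Area = π·r² = π·1885/81 ≈ 73.110.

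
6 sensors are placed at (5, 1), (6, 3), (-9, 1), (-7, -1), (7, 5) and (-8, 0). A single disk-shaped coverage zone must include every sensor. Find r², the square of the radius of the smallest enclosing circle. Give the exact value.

68

The farthest pair is (-9, 1)–(7, 5) with squared distance 272. The circle on this segment as diameter has centre (-1, 3) and r² = 272/4 = 68.
Check (5, 1): distance² to centre = 40 ≤ 68, so it lies inside.
All remaining points lie in this disk, and no smaller disk contains both endpoints, so this is the minimum enclosing circle.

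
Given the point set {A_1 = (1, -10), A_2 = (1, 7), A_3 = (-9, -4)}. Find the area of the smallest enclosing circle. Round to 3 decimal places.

236.059

Side lengths²: A_1A_2² = 289, A_1A_3² = 136, A_2A_3² = 221.
Since A_1A_2² = 289 < 221 + 136 = 357, the triangle is acute, so the smallest enclosing circle is the circumcircle.
Circumcentre = (-0.7, -1.5), r² = 75.14.
Area = π·r² = π·75.14 ≈ 236.059.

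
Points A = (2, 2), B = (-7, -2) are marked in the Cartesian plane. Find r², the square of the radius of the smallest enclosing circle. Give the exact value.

The smallest circle enclosing two points has them as diameter endpoints.
Centre = midpoint = (-2.5, 0); r² = |AB|²/4 = 97/4 = 24.25.

24.25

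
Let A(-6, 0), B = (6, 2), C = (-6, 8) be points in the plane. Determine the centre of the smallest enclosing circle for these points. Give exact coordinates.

(-0.5, 4)

Side lengths²: AB² = 148, AC² = 64, BC² = 180.
Since BC² = 180 < 148 + 64 = 212, the triangle is acute, so the smallest enclosing circle is the circumcircle.
Circumcentre = (-0.5, 4), r² = 46.25.
Centre = (-0.5, 4).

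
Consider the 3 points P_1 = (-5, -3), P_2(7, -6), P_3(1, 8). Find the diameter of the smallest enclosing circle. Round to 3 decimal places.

15.738

Side lengths²: P_1P_2² = 153, P_1P_3² = 157, P_2P_3² = 232.
Since P_2P_3² = 232 < 157 + 153 = 310, the triangle is acute, so the smallest enclosing circle is the circumcircle.
Circumcentre = (2.18, 0.22), r² = 61.9208.
Diameter = 2r = 2√(61.9208) ≈ 15.738.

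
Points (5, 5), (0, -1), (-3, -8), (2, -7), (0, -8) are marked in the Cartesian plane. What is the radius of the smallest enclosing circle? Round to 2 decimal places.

7.63

A smallest enclosing disk is always determined by at most three of the input points on its boundary.
The farthest pair is (5, 5)–(-3, -8) with squared distance 233. The circle on this segment as diameter has centre (1, -1.5) and r² = 233/4 = 58.25.
Check (0, -1): distance² to centre = 1.25 ≤ 58.25, so it lies inside.
All remaining points lie in this disk, and no smaller disk contains both endpoints, so this is the minimum enclosing circle.
r = √(58.25) ≈ 7.63.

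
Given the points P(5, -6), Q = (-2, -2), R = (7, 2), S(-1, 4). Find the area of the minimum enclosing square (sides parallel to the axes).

100

The bounding box has width 9 and height 10.
An axis-aligned square enclosing the set must have side ≥ max(width, height).
So the minimum side is max(9, 10) = 10.
Area = 10² = 100.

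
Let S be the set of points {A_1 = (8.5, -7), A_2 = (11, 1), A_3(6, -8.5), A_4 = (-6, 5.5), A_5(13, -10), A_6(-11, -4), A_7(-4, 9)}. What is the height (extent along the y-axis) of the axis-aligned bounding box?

19

max y = 9, min y = -10, so height = 19.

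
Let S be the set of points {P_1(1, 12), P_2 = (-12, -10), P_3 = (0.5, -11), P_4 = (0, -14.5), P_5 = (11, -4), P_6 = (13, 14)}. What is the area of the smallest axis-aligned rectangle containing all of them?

712.5

x ranges over [-12, 13], width 25.
y ranges over [-14.5, 14], height 28.5.
Area = 25 × 28.5 = 712.5.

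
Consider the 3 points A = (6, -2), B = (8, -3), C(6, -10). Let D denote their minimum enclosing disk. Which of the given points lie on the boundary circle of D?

Side lengths²: AB² = 5, AC² = 64, BC² = 53.
Since AC² = 64 ≥ 53 + 5 = 58, the angle opposite AC is not acute, so the smallest enclosing circle has AC as diameter.
Centre = midpoint of AC = (6, -6), r² = 64/4 = 16.
The points at distance exactly r from the centre are A, C — 2 points.

A, C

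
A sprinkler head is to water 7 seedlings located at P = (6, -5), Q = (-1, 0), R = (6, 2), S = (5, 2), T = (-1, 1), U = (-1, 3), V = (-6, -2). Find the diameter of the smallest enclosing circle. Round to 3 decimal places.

The minimum enclosing circle of a finite set is fixed by two of the points (as a diameter) or three (as a circumcircle).
The minimum enclosing circle is determined by three boundary points: P, R, V.
Their circumcentre is (0.5, -1.5) with r² = 42.5.
The farthest remaining point S is at distance² 32.5 ≤ 42.5.
Diameter = 2r = 2√(42.5) ≈ 13.038.

13.038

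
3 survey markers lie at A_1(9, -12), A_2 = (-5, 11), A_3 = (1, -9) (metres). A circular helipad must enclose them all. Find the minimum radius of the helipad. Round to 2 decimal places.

13.46

Side lengths²: A_1A_2² = 725, A_1A_3² = 73, A_2A_3² = 436.
Since A_1A_2² = 725 ≥ 436 + 73 = 509, the angle opposite A_1A_2 is not acute, so the smallest enclosing circle has A_1A_2 as diameter.
Centre = midpoint of A_1A_2 = (2, -0.5), r² = 725/4 = 181.25.
r = √(181.25) ≈ 13.46.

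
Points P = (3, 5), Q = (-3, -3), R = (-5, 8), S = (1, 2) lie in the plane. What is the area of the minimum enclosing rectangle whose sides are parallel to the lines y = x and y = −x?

91

In coordinates u = x + y, v = x − y the rectangle is axis-aligned; the map (x,y)→(u,v) scales areas by 2.
u-values: 8, -6, 3, 3; range = 8 − (-6) = 14.
v-values: -2, 0, -13, -1; range = 0 − (-13) = 13.
Area = (14 × 13) / 2 = 91.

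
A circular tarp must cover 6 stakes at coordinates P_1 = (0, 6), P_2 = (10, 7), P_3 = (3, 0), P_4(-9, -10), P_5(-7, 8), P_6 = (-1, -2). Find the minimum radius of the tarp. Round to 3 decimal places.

A smallest enclosing disk is always determined by at most three of the input points on its boundary.
The farthest pair is P_2–P_4 with squared distance 650. The circle on this segment as diameter has centre (0.5, -1.5) and r² = 650/4 = 162.5.
Check P_1: distance² to centre = 56.5 ≤ 162.5, so it lies inside.
All remaining points lie in this disk, and no smaller disk contains both endpoints, so this is the minimum enclosing circle.
r = √(162.5) ≈ 12.748.

12.748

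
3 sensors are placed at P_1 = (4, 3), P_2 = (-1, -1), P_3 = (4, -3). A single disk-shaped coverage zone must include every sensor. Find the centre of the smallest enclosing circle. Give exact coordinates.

(2.3, 0)

Side lengths²: P_1P_2² = 41, P_1P_3² = 36, P_2P_3² = 29.
Since P_1P_2² = 41 < 36 + 29 = 65, the triangle is acute, so the smallest enclosing circle is the circumcircle.
Circumcentre = (2.3, 0), r² = 11.89.
Centre = (2.3, 0).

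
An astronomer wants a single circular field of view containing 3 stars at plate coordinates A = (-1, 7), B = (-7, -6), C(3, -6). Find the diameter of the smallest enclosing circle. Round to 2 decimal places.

14.98

Side lengths²: AB² = 205, AC² = 185, BC² = 100.
Since AB² = 205 < 185 + 100 = 285, the triangle is acute, so the smallest enclosing circle is the circumcircle.
Circumcentre = (-2, -11/26), r² = 37925/676.
Diameter = 2r = 2√(37925/676) ≈ 14.98.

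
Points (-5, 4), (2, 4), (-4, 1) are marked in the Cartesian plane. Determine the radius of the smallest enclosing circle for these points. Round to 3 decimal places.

3.536

Call the three points A, B, C in the order given.
Side lengths²: AB² = 49, AC² = 10, BC² = 45.
Since AB² = 49 < 45 + 10 = 55, the triangle is acute, so the smallest enclosing circle is the circumcircle.
Circumcentre = (-1.5, 3.5), r² = 12.5.
r = √(12.5) ≈ 3.536.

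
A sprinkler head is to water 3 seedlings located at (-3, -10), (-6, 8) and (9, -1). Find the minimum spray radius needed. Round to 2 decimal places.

9.85

Call the three points A, B, C in the order given.
Side lengths²: AB² = 333, AC² = 225, BC² = 306.
Since AB² = 333 < 306 + 225 = 531, the triangle is acute, so the smallest enclosing circle is the circumcircle.
Circumcentre = (-5/6, -7/18), r² = 15725/162.
r = √(15725/162) ≈ 9.85.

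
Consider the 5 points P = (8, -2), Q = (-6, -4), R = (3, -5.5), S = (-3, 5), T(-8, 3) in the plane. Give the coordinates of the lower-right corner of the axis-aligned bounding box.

x-range [-8, 8], y-range [-5.5, 5].
The lower-right corner is (8, -5.5).

(8, -5.5)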